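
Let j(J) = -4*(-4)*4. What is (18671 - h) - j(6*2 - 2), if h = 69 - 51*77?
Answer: 22465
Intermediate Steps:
j(J) = 64 (j(J) = 16*4 = 64)
h = -3858 (h = 69 - 3927 = -3858)
(18671 - h) - j(6*2 - 2) = (18671 - 1*(-3858)) - 1*64 = (18671 + 3858) - 64 = 22529 - 64 = 22465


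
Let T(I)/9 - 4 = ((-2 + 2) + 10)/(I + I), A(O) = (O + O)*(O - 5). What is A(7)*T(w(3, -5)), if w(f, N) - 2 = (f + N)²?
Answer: 1218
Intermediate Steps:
w(f, N) = 2 + (N + f)² (w(f, N) = 2 + (f + N)² = 2 + (N + f)²)
A(O) = 2*O*(-5 + O) (A(O) = (2*O)*(-5 + O) = 2*O*(-5 + O))
T(I) = 36 + 45/I (T(I) = 36 + 9*(((-2 + 2) + 10)/(I + I)) = 36 + 9*((0 + 10)/((2*I))) = 36 + 9*(10*(1/(2*I))) = 36 + 9*(5/I) = 36 + 45/I)
A(7)*T(w(3, -5)) = (2*7*(-5 + 7))*(36 + 45/(2 + (-5 + 3)²)) = (2*7*2)*(36 + 45/(2 + (-2)²)) = 28*(36 + 45/(2 + 4)) = 28*(36 + 45/6) = 28*(36 + 45*(⅙)) = 28*(36 + 15/2) = 28*(87/2) = 1218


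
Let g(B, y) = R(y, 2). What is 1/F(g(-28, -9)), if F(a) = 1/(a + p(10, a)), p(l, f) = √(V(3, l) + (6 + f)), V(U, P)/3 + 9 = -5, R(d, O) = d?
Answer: -9 + 3*I*√5 ≈ -9.0 + 6.7082*I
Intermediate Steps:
V(U, P) = -42 (V(U, P) = -27 + 3*(-5) = -27 - 15 = -42)
g(B, y) = y
p(l, f) = √(-36 + f) (p(l, f) = √(-42 + (6 + f)) = √(-36 + f))
F(a) = 1/(a + √(-36 + a))
1/F(g(-28, -9)) = 1/(1/(-9 + √(-36 - 9))) = 1/(1/(-9 + √(-45))) = 1/(1/(-9 + 3*I*√5)) = -9 + 3*I*√5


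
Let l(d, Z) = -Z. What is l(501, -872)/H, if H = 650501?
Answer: 872/650501 ≈ 0.0013405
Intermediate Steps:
l(501, -872)/H = -1*(-872)/650501 = 872*(1/650501) = 872/650501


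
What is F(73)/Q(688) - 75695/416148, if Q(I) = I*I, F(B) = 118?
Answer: -4472583577/24622644864 ≈ -0.18165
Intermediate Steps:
Q(I) = I²
F(73)/Q(688) - 75695/416148 = 118/(688²) - 75695/416148 = 118/473344 - 75695*1/416148 = 118*(1/473344) - 75695/416148 = 59/236672 - 75695/416148 = -4472583577/24622644864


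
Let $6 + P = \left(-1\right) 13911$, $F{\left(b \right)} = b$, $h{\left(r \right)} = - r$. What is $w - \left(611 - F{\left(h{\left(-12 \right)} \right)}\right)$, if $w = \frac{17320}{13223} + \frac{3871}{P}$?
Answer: $- \frac{110040813902}{184024491} \approx -597.97$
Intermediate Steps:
$P = -13917$ ($P = -6 - 13911 = -13917$)
$w = \frac{189856207}{184024491}$ ($w = \frac{17320}{13223} + \frac{3871}{-13917} = 17320 \cdot \frac{1}{13223} + 3871 \left(- \frac{1}{13917}\right) = \frac{17320}{13223} - \frac{3871}{13917} = \frac{189856207}{184024491} \approx 1.0317$)
$w - \left(611 - F{\left(h{\left(-12 \right)} \right)}\right) = \frac{189856207}{184024491} - \left(611 - \left(-1\right) \left(-12\right)\right) = \frac{189856207}{184024491} - \left(611 - 12\right) = \frac{189856207}{184024491} - 599 = - \frac{110040813902}{184024491}$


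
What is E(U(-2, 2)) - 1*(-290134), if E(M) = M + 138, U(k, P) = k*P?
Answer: 290268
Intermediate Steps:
U(k, P) = P*k
E(M) = 138 + M
E(U(-2, 2)) - 1*(-290134) = (138 + 2*(-2)) - 1*(-290134) = (138 - 4) + 290134 = 134 + 290134 = 290268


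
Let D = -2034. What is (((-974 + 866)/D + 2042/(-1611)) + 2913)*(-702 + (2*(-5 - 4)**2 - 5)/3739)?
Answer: -1391233323277159/680658777 ≈ -2.0440e+6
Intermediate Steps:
(((-974 + 866)/D + 2042/(-1611)) + 2913)*(-702 + (2*(-5 - 4)**2 - 5)/3739) = (((-974 + 866)/(-2034) + 2042/(-1611)) + 2913)*(-702 + (2*(-5 - 4)**2 - 5)/3739) = ((-108*(-1/2034) + 2042*(-1/1611)) + 2913)*(-702 + (2*(-9)**2 - 5)*(1/3739)) = ((6/113 - 2042/1611) + 2913)*(-702 + (2*81 - 5)*(1/3739)) = (-221080/182043 + 2913)*(-702 + (162 - 5)*(1/3739)) = 530070179*(-702 + 157*(1/3739))/182043 = 530070179*(-702 + 157/3739)/182043 = (530070179/182043)*(-2624621/3739) = -1391233323277159/680658777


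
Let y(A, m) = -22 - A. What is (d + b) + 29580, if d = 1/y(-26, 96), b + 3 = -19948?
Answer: 38517/4 ≈ 9629.3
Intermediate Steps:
b = -19951 (b = -3 - 19948 = -19951)
d = ¼ (d = 1/(-22 - 1*(-26)) = 1/(-22 + 26) = 1/4 = ¼ ≈ 0.25000)
(d + b) + 29580 = (¼ - 19951) + 29580 = -79803/4 + 29580 = 38517/4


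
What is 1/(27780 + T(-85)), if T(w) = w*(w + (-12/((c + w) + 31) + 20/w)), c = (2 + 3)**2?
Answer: 29/1014705 ≈ 2.8580e-5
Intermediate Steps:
c = 25 (c = 5**2 = 25)
T(w) = w*(w - 12/(56 + w) + 20/w) (T(w) = w*(w + (-12/((25 + w) + 31) + 20/w)) = w*(w + (-12/(56 + w) + 20/w)) = w*(w - 12/(56 + w) + 20/w))
1/(27780 + T(-85)) = 1/(27780 + (1120 + (-85)**3 + 8*(-85) + 56*(-85)**2)/(56 - 85)) = 1/(27780 + (1120 - 614125 - 680 + 56*7225)/(-29)) = 1/(27780 - (1120 - 614125 - 680 + 404600)/29) = 1/(27780 - 1/29*(-209085)) = 1/(27780 + 209085/29) = 1/(1014705/29) = 29/1014705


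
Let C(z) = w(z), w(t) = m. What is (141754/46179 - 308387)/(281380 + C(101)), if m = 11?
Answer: -14240861519/12994354989 ≈ -1.0959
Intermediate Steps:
w(t) = 11
C(z) = 11
(141754/46179 - 308387)/(281380 + C(101)) = (141754/46179 - 308387)/(281380 + 11) = (141754*(1/46179) - 308387)/281391 = (141754/46179 - 308387)*(1/281391) = -14240861519/46179*1/281391 = -14240861519/12994354989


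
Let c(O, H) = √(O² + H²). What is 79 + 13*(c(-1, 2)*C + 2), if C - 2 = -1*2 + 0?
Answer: 105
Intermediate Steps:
C = 0 (C = 2 + (-1*2 + 0) = 2 + (-2 + 0) = 2 - 2 = 0)
c(O, H) = √(H² + O²)
79 + 13*(c(-1, 2)*C + 2) = 79 + 13*(√(2² + (-1)²)*0 + 2) = 79 + 13*(√(4 + 1)*0 + 2) = 79 + 13*(√5*0 + 2) = 79 + 13*(0 + 2) = 79 + 13*2 = 79 + 26 = 105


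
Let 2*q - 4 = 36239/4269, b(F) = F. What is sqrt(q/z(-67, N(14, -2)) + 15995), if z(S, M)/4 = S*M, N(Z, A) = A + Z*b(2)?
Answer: sqrt(3538285090033272735)/14873196 ≈ 126.47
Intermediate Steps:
N(Z, A) = A + 2*Z (N(Z, A) = A + Z*2 = A + 2*Z)
q = 53315/8538 (q = 2 + (36239/4269)/2 = 2 + (36239*(1/4269))/2 = 2 + (1/2)*(36239/4269) = 2 + 36239/8538 = 53315/8538 ≈ 6.2444)
z(S, M) = 4*M*S (z(S, M) = 4*(S*M) = 4*(M*S) = 4*M*S)
sqrt(q/z(-67, N(14, -2)) + 15995) = sqrt(53315/(8538*((4*(-2 + 2*14)*(-67)))) + 15995) = sqrt(53315/(8538*((4*(-2 + 28)*(-67)))) + 15995) = sqrt(53315/(8538*((4*26*(-67)))) + 15995) = sqrt((53315/8538)/(-6968) + 15995) = sqrt((53315/8538)*(-1/6968) + 15995) = sqrt(-53315/59492784 + 15995) = sqrt(951587026765/59492784) = sqrt(3538285090033272735)/14873196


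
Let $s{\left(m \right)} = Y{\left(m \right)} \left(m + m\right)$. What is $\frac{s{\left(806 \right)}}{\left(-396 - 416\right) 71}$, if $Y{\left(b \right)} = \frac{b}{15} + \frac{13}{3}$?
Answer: $- \frac{351013}{216195} \approx -1.6236$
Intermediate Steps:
$Y{\left(b \right)} = \frac{13}{3} + \frac{b}{15}$ ($Y{\left(b \right)} = b \frac{1}{15} + 13 \cdot \frac{1}{3} = \frac{b}{15} + \frac{13}{3} = \frac{13}{3} + \frac{b}{15}$)
$s{\left(m \right)} = 2 m \left(\frac{13}{3} + \frac{m}{15}\right)$ ($s{\left(m \right)} = \left(\frac{13}{3} + \frac{m}{15}\right) \left(m + m\right) = \left(\frac{13}{3} + \frac{m}{15}\right) 2 m = 2 m \left(\frac{13}{3} + \frac{m}{15}\right)$)
$\frac{s{\left(806 \right)}}{\left(-396 - 416\right) 71} = \frac{\frac{2}{15} \cdot 806 \left(65 + 806\right)}{\left(-396 - 416\right) 71} = \frac{\frac{2}{15} \cdot 806 \cdot 871}{\left(-812\right) 71} = \frac{1404052}{15 \left(-57652\right)} = \frac{1404052}{15} \left(- \frac{1}{57652}\right) = - \frac{351013}{216195}$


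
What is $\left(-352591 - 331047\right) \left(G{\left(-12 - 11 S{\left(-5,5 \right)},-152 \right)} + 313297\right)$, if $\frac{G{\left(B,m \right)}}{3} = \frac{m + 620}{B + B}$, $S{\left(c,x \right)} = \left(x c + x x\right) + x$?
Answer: $- \frac{14349696296686}{67} \approx -2.1417 \cdot 10^{11}$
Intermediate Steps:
$S{\left(c,x \right)} = x + x^{2} + c x$ ($S{\left(c,x \right)} = \left(c x + x^{2}\right) + x = \left(x^{2} + c x\right) + x = x + x^{2} + c x$)
$G{\left(B,m \right)} = \frac{3 \left(620 + m\right)}{2 B}$ ($G{\left(B,m \right)} = 3 \frac{m + 620}{B + B} = 3 \frac{620 + m}{2 B} = \frac{3 \left(620 + m\right)}{2 B}$)
$\left(-352591 - 331047\right) \left(G{\left(-12 - 11 S{\left(-5,5 \right)},-152 \right)} + 313297\right) = \left(-352591 - 331047\right) \left(\frac{3 \left(620 - 152\right)}{2 \left(-12 - 11 \cdot 5 \left(1 - 5 + 5\right)\right)} + 313297\right) = - 683638 \left(\frac{3}{2} \frac{1}{-12 - 11 \cdot 5 \cdot 1} \cdot 468 + 313297\right) = - 683638 \left(\frac{3}{2} \frac{1}{-12 - 55} \cdot 468 + 313297\right) = - 683638 \left(\frac{3}{2} \frac{1}{-67} \cdot 468 + 313297\right) = - 683638 \left(\frac{3}{2} \left(- \frac{1}{67}\right) 468 + 313297\right) = - 683638 \left(- \frac{702}{67} + 313297\right) = \left(-683638\right) \frac{20990197}{67} = - \frac{14349696296686}{67}$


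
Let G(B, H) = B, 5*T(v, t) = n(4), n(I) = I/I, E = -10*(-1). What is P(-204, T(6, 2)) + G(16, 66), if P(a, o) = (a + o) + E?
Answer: -889/5 ≈ -177.80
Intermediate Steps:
E = 10
n(I) = 1
T(v, t) = 1/5 (T(v, t) = (1/5)*1 = 1/5)
P(a, o) = 10 + a + o (P(a, o) = (a + o) + 10 = 10 + a + o)
P(-204, T(6, 2)) + G(16, 66) = (10 - 204 + 1/5) + 16 = -969/5 + 16 = -889/5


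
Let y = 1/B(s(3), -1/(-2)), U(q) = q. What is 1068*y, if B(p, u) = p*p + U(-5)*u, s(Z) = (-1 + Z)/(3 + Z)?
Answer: -19224/43 ≈ -447.07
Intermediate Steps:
s(Z) = (-1 + Z)/(3 + Z)
B(p, u) = p**2 - 5*u (B(p, u) = p*p - 5*u = p**2 - 5*u)
y = -18/43 (y = 1/(((-1 + 3)/(3 + 3))**2 - (-5)/(-2)) = 1/((2/6)**2 - (-5)*(-1)/2) = 1/(((1/6)*2)**2 - 5*1/2) = 1/((1/3)**2 - 5/2) = 1/(1/9 - 5/2) = 1/(-43/18) = -18/43 ≈ -0.41860)
1068*y = 1068*(-18/43) = -19224/43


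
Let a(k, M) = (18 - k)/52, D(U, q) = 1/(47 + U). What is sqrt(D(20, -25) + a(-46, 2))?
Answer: sqrt(945035)/871 ≈ 1.1161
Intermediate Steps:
a(k, M) = 9/26 - k/52 (a(k, M) = (18 - k)*(1/52) = 9/26 - k/52)
sqrt(D(20, -25) + a(-46, 2)) = sqrt(1/(47 + 20) + (9/26 - 1/52*(-46))) = sqrt(1/67 + (9/26 + 23/26)) = sqrt(1/67 + 16/13) = sqrt(1085/871) = sqrt(945035)/871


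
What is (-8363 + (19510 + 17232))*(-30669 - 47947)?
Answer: -2231043464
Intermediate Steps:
(-8363 + (19510 + 17232))*(-30669 - 47947) = (-8363 + 36742)*(-78616) = 28379*(-78616) = -2231043464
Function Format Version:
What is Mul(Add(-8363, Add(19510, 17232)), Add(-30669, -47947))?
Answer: -2231043464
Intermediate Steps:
Mul(Add(-8363, Add(19510, 17232)), Add(-30669, -47947)) = Mul(Add(-8363, 36742), -78616) = Mul(28379, -78616) = -2231043464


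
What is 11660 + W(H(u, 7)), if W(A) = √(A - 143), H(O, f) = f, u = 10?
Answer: 11660 + 2*I*√34 ≈ 11660.0 + 11.662*I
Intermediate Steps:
W(A) = √(-143 + A)
11660 + W(H(u, 7)) = 11660 + √(-143 + 7) = 11660 + √(-136) = 11660 + 2*I*√34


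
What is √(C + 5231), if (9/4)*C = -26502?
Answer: I*√58929/3 ≈ 80.918*I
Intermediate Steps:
C = -35336/3 (C = (4/9)*(-26502) = -35336/3 ≈ -11779.)
√(C + 5231) = √(-35336/3 + 5231) = √(-19643/3) = I*√58929/3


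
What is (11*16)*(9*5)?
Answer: 7920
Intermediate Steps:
(11*16)*(9*5) = 176*45 = 7920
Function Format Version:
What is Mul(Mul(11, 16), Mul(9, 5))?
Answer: 7920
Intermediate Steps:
Mul(Mul(11, 16), Mul(9, 5)) = Mul(176, 45) = 7920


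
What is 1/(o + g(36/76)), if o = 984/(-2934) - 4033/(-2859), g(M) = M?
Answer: 2951441/4571602 ≈ 0.64560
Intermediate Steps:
o = 167029/155339 (o = 984*(-1/2934) - 4033*(-1/2859) = -164/489 + 4033/2859 = 167029/155339 ≈ 1.0753)
1/(o + g(36/76)) = 1/(167029/155339 + 36/76) = 1/(167029/155339 + 36*(1/76)) = 1/(167029/155339 + 9/19) = 1/(4571602/2951441) = 2951441/4571602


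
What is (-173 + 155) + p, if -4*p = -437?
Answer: 365/4 ≈ 91.250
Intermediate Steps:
p = 437/4 (p = -¼*(-437) = 437/4 ≈ 109.25)
(-173 + 155) + p = (-173 + 155) + 437/4 = -18 + 437/4 = 365/4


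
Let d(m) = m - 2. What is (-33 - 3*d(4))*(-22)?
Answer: 858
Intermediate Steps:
d(m) = -2 + m
(-33 - 3*d(4))*(-22) = (-33 - 3*(-2 + 4))*(-22) = (-33 - 3*2)*(-22) = (-33 - 6)*(-22) = -39*(-22) = 858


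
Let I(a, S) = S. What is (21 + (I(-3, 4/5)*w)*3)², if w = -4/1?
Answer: 3249/25 ≈ 129.96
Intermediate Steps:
w = -4 (w = -4*1 = -4)
(21 + (I(-3, 4/5)*w)*3)² = (21 + ((4/5)*(-4))*3)² = (21 + ((4*(⅕))*(-4))*3)² = (21 + ((⅘)*(-4))*3)² = (21 - 16/5*3)² = (21 - 48/5)² = (57/5)² = 3249/25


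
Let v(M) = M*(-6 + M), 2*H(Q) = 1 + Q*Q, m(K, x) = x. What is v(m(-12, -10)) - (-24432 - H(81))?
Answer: 27873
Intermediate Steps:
H(Q) = ½ + Q²/2 (H(Q) = (1 + Q*Q)/2 = (1 + Q²)/2 = ½ + Q²/2)
v(m(-12, -10)) - (-24432 - H(81)) = -10*(-6 - 10) - (-24432 - (½ + (½)*81²)) = -10*(-16) - (-24432 - (½ + (½)*6561)) = 160 - (-24432 - (½ + 6561/2)) = 160 - (-24432 - 1*3281) = 160 - (-24432 - 3281) = 160 - 1*(-27713) = 160 + 27713 = 27873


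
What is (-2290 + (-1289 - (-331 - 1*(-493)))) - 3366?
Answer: -7107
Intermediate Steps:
(-2290 + (-1289 - (-331 - 1*(-493)))) - 3366 = (-2290 + (-1289 - (-331 + 493))) - 3366 = (-2290 + (-1289 - 1*162)) - 3366 = (-2290 + (-1289 - 162)) - 3366 = (-2290 - 1451) - 3366 = -3741 - 3366 = -7107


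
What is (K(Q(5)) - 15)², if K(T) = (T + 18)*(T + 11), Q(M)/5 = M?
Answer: 2350089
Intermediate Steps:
Q(M) = 5*M
K(T) = (11 + T)*(18 + T) (K(T) = (18 + T)*(11 + T) = (11 + T)*(18 + T))
(K(Q(5)) - 15)² = ((198 + (5*5)² + 29*(5*5)) - 15)² = ((198 + 25² + 29*25) - 15)² = ((198 + 625 + 725) - 15)² = (1548 - 15)² = 1533² = 2350089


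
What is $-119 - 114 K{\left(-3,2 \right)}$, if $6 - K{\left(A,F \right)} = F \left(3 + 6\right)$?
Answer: $1249$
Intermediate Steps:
$K{\left(A,F \right)} = 6 - 9 F$ ($K{\left(A,F \right)} = 6 - F \left(3 + 6\right) = 6 - F 9 = 6 - 9 F$)
$-119 - 114 K{\left(-3,2 \right)} = -119 - 114 \left(6 - 18\right) = -119 - -1368 = -119 + 1368 = 1249$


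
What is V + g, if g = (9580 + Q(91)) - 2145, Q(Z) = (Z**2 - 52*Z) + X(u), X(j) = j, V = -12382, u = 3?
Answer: -1395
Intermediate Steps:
Q(Z) = 3 + Z**2 - 52*Z (Q(Z) = (Z**2 - 52*Z) + 3 = 3 + Z**2 - 52*Z)
g = 10987 (g = (9580 + (3 + 91**2 - 52*91)) - 2145 = (9580 + (3 + 8281 - 4732)) - 2145 = (9580 + 3552) - 2145 = 13132 - 2145 = 10987)
V + g = -12382 + 10987 = -1395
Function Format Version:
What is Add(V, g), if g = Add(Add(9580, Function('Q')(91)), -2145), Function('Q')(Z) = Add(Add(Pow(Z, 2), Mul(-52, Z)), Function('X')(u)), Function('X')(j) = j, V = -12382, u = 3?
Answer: -1395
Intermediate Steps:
Function('Q')(Z) = Add(3, Pow(Z, 2), Mul(-52, Z)) (Function('Q')(Z) = Add(Add(Pow(Z, 2), Mul(-52, Z)), 3) = Add(3, Pow(Z, 2), Mul(-52, Z)))
g = 10987 (g = Add(Add(9580, Add(3, Pow(91, 2), Mul(-52, 91))), -2145) = Add(Add(9580, Add(3, 8281, -4732)), -2145) = Add(Add(9580, 3552), -2145) = Add(13132, -2145) = 10987)
Add(V, g) = Add(-12382, 10987) = -1395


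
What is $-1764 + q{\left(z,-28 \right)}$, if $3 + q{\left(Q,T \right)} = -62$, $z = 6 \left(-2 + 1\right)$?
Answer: $-1829$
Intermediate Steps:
$z = -6$ ($z = 6 \left(-1\right) = -6$)
$q{\left(Q,T \right)} = -65$ ($q{\left(Q,T \right)} = -3 - 62 = -65$)
$-1764 + q{\left(z,-28 \right)} = -1764 - 65 = -1829$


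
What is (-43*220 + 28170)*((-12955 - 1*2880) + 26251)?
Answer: 194883360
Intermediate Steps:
(-43*220 + 28170)*((-12955 - 1*2880) + 26251) = (-9460 + 28170)*((-12955 - 2880) + 26251) = 18710*(-15835 + 26251) = 18710*10416 = 194883360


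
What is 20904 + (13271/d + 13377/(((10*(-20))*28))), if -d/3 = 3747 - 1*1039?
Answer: 33958283759/1624800 ≈ 20900.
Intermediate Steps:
d = -8124 (d = -3*(3747 - 1*1039) = -3*(3747 - 1039) = -3*2708 = -8124)
20904 + (13271/d + 13377/(((10*(-20))*28))) = 20904 + (13271/(-8124) + 13377/(((10*(-20))*28))) = 20904 + (13271*(-1/8124) + 13377/((-200*28))) = 20904 + (-13271/8124 + 13377/(-5600)) = 20904 + (-13271/8124 + 13377*(-1/5600)) = 20904 + (-13271/8124 - 1911/800) = 20904 - 6535441/1624800 = 33958283759/1624800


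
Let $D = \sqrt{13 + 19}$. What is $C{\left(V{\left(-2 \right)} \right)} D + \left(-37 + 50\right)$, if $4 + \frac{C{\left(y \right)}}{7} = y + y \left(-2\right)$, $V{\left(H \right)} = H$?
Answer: $13 - 56 \sqrt{2} \approx -66.196$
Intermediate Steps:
$C{\left(y \right)} = -28 - 7 y$ ($C{\left(y \right)} = -28 + 7 \left(y + y \left(-2\right)\right) = -28 + 7 \left(y - 2 y\right) = -28 + 7 \left(- y\right) = -28 - 7 y$)
$D = 4 \sqrt{2}$ ($D = \sqrt{32} = 4 \sqrt{2} \approx 5.6569$)
$C{\left(V{\left(-2 \right)} \right)} D + \left(-37 + 50\right) = \left(-28 - -14\right) 4 \sqrt{2} + \left(-37 + 50\right) = \left(-28 + 14\right) 4 \sqrt{2} + 13 = - 14 \cdot 4 \sqrt{2} + 13 = - 56 \sqrt{2} + 13 = 13 - 56 \sqrt{2}$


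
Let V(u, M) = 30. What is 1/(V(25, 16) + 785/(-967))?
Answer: 967/28225 ≈ 0.034260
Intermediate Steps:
1/(V(25, 16) + 785/(-967)) = 1/(30 + 785/(-967)) = 1/(30 + 785*(-1/967)) = 1/(30 - 785/967) = 1/(28225/967) = 967/28225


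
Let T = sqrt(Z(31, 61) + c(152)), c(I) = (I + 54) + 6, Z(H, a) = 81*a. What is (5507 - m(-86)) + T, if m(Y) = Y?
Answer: 5593 + sqrt(5153) ≈ 5664.8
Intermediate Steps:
c(I) = 60 + I (c(I) = (54 + I) + 6 = 60 + I)
T = sqrt(5153) (T = sqrt(81*61 + (60 + 152)) = sqrt(4941 + 212) = sqrt(5153) ≈ 71.784)
(5507 - m(-86)) + T = (5507 - 1*(-86)) + sqrt(5153) = (5507 + 86) + sqrt(5153) = 5593 + sqrt(5153)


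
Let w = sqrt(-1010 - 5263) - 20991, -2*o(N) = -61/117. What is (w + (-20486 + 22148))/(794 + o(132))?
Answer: -4522986/185857 + 702*I*sqrt(697)/185857 ≈ -24.336 + 0.099718*I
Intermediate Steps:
o(N) = 61/234 (o(N) = -(-61)/(2*117) = -1/2*(-61/117) = 61/234)
w = -20991 + 3*I*sqrt(697) (w = sqrt(-6273) - 20991 = 3*I*sqrt(697) - 20991 = -20991 + 3*I*sqrt(697) ≈ -20991.0 + 79.202*I)
(w + (-20486 + 22148))/(794 + o(132)) = ((-20991 + 3*I*sqrt(697)) + (-20486 + 22148))/(794 + 61/234) = ((-20991 + 3*I*sqrt(697)) + 1662)/(185857/234) = (-19329 + 3*I*sqrt(697))*(234/185857) = -4522986/185857 + 702*I*sqrt(697)/185857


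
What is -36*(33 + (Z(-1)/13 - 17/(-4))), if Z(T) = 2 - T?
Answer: -17541/13 ≈ -1349.3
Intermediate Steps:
-36*(33 + (Z(-1)/13 - 17/(-4))) = -36*(33 + ((2 - 1*(-1))/13 - 17/(-4))) = -36*(33 + ((2 + 1)*(1/13) - 17*(-¼))) = -36*(33 + (3*(1/13) + 17/4)) = -36*(33 + (3/13 + 17/4)) = -36*(33 + 233/52) = -36*1949/52 = -17541/13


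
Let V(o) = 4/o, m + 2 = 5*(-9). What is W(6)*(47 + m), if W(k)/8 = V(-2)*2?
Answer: 0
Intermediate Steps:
m = -47 (m = -2 + 5*(-9) = -2 - 45 = -47)
W(k) = -32 (W(k) = 8*((4/(-2))*2) = 8*((4*(-½))*2) = 8*(-2*2) = 8*(-4) = -32)
W(6)*(47 + m) = -32*(47 - 47) = -32*0 = 0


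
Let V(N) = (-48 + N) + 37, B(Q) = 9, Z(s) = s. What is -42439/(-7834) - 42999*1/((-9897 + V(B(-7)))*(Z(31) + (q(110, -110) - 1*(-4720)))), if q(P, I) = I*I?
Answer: 2359834548559/435591418622 ≈ 5.4175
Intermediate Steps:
V(N) = -11 + N
q(P, I) = I²
-42439/(-7834) - 42999*1/((-9897 + V(B(-7)))*(Z(31) + (q(110, -110) - 1*(-4720)))) = -42439/(-7834) - 42999*1/((-9897 + (-11 + 9))*(31 + ((-110)² - 1*(-4720)))) = -42439*(-1/7834) - 42999*1/((-9897 - 2)*(31 + (12100 + 4720))) = 42439/7834 - 42999*(-1/(9899*(31 + 16820))) = 42439/7834 - 42999/(16851*(-9899)) = 42439/7834 - 42999/(-166808049) = 42439/7834 - 42999*(-1/166808049) = 42439/7834 + 14333/55602683 = 2359834548559/435591418622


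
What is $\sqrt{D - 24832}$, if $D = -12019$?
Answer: $i \sqrt{36851} \approx 191.97 i$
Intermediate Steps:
$\sqrt{D - 24832} = \sqrt{-12019 - 24832} = \sqrt{-36851} = i \sqrt{36851}$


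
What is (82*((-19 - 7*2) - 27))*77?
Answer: -378840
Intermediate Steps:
(82*((-19 - 7*2) - 27))*77 = (82*((-19 - 14) - 27))*77 = (82*(-33 - 27))*77 = (82*(-60))*77 = -4920*77 = -378840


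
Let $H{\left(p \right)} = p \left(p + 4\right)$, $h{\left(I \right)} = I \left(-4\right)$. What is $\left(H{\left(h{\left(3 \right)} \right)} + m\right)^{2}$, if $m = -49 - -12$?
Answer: $3481$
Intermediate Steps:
$h{\left(I \right)} = - 4 I$
$m = -37$ ($m = -49 + 12 = -37$)
$H{\left(p \right)} = p \left(4 + p\right)$
$\left(H{\left(h{\left(3 \right)} \right)} + m\right)^{2} = \left(\left(-4\right) 3 \left(4 - 12\right) - 37\right)^{2} = \left(- 12 \left(4 - 12\right) - 37\right)^{2} = \left(\left(-12\right) \left(-8\right) - 37\right)^{2} = \left(96 - 37\right)^{2} = 59^{2} = 3481$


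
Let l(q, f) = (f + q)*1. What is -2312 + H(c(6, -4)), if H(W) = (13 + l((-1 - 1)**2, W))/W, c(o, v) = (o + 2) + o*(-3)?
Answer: -23127/10 ≈ -2312.7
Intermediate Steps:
l(q, f) = f + q
c(o, v) = 2 - 2*o (c(o, v) = (2 + o) - 3*o = 2 - 2*o)
H(W) = (17 + W)/W (H(W) = (13 + (W + (-1 - 1)**2))/W = (13 + (W + (-2)**2))/W = (13 + (W + 4))/W = (13 + (4 + W))/W = (17 + W)/W)
-2312 + H(c(6, -4)) = -2312 + (17 + (2 - 2*6))/(2 - 2*6) = -2312 + (17 + (2 - 12))/(2 - 12) = -2312 + (17 - 10)/(-10) = -2312 - 1/10*7 = -2312 - 7/10 = -23127/10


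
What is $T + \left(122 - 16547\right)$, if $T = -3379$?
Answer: $-19804$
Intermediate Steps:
$T + \left(122 - 16547\right) = -3379 + \left(122 - 16547\right) = -3379 - 16425 = -19804$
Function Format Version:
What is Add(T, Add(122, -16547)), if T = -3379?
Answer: -19804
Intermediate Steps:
Add(T, Add(122, -16547)) = Add(-3379, Add(122, -16547)) = Add(-3379, -16425) = -19804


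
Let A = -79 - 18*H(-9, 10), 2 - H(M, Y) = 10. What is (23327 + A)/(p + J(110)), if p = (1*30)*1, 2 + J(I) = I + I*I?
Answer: 11696/6119 ≈ 1.9114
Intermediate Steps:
H(M, Y) = -8 (H(M, Y) = 2 - 1*10 = 2 - 10 = -8)
J(I) = -2 + I + I**2 (J(I) = -2 + (I + I*I) = -2 + (I + I**2) = -2 + I + I**2)
p = 30 (p = 30*1 = 30)
A = 65 (A = -79 - 18*(-8) = -79 + 144 = 65)
(23327 + A)/(p + J(110)) = (23327 + 65)/(30 + (-2 + 110 + 110**2)) = 23392/(30 + (-2 + 110 + 12100)) = 23392/(30 + 12208) = 23392/12238 = 23392*(1/12238) = 11696/6119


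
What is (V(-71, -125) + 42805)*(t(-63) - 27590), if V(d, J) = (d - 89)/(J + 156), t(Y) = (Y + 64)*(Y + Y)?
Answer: -36773450220/31 ≈ -1.1862e+9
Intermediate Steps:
t(Y) = 2*Y*(64 + Y) (t(Y) = (64 + Y)*(2*Y) = 2*Y*(64 + Y))
V(d, J) = (-89 + d)/(156 + J)
(V(-71, -125) + 42805)*(t(-63) - 27590) = ((-89 - 71)/(156 - 125) + 42805)*(2*(-63)*(64 - 63) - 27590) = (-160/31 + 42805)*(2*(-63)*1 - 27590) = ((1/31)*(-160) + 42805)*(-126 - 27590) = (-160/31 + 42805)*(-27716) = (1326795/31)*(-27716) = -36773450220/31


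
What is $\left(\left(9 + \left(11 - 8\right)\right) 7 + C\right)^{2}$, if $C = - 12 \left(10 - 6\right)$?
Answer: $1296$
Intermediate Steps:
$C = -48$ ($C = \left(-12\right) 4 = -48$)
$\left(\left(9 + \left(11 - 8\right)\right) 7 + C\right)^{2} = \left(\left(9 + \left(11 - 8\right)\right) 7 - 48\right)^{2} = \left(\left(9 + 3\right) 7 - 48\right)^{2} = \left(12 \cdot 7 - 48\right)^{2} = \left(84 - 48\right)^{2} = 36^{2} = 1296$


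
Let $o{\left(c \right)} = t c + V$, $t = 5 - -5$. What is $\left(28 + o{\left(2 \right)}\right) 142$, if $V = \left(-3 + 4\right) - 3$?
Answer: $6532$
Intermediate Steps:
$V = -2$ ($V = 1 - 3 = -2$)
$t = 10$ ($t = 5 + 5 = 10$)
$o{\left(c \right)} = -2 + 10 c$ ($o{\left(c \right)} = 10 c - 2 = -2 + 10 c$)
$\left(28 + o{\left(2 \right)}\right) 142 = \left(28 + \left(-2 + 10 \cdot 2\right)\right) 142 = \left(28 + \left(-2 + 20\right)\right) 142 = \left(28 + 18\right) 142 = 46 \cdot 142 = 6532$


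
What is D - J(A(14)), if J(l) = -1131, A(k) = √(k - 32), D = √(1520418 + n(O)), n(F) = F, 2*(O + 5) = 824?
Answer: 1131 + 5*√60833 ≈ 2364.2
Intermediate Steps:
O = 407 (O = -5 + (½)*824 = -5 + 412 = 407)
D = 5*√60833 (D = √(1520418 + 407) = √1520825 = 5*√60833 ≈ 1233.2)
A(k) = √(-32 + k)
D - J(A(14)) = 5*√60833 - 1*(-1131) = 5*√60833 + 1131 = 1131 + 5*√60833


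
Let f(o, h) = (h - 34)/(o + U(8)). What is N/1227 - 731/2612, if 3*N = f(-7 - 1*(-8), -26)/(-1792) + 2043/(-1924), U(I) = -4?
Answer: -145110357505/517966997184 ≈ -0.28015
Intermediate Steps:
f(o, h) = (-34 + h)/(-4 + o) (f(o, h) = (h - 34)/(o - 4) = (-34 + h)/(-4 + o))
N = -231221/646464 (N = (((-34 - 26)/(-4 + (-7 - 1*(-8))))/(-1792) + 2043/(-1924))/3 = ((-60/(-4 + (-7 + 8)))*(-1/1792) + 2043*(-1/1924))/3 = ((-60/(-4 + 1))*(-1/1792) - 2043/1924)/3 = ((-60/(-3))*(-1/1792) - 2043/1924)/3 = (-1/3*(-60)*(-1/1792) - 2043/1924)/3 = (20*(-1/1792) - 2043/1924)/3 = (-5/448 - 2043/1924)/3 = (1/3)*(-231221/215488) = -231221/646464 ≈ -0.35767)
N/1227 - 731/2612 = -231221/646464/1227 - 731/2612 = -231221/646464*1/1227 - 731*1/2612 = -231221/793211328 - 731/2612 = -145110357505/517966997184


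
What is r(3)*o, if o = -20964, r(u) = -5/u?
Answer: 34940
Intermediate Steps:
r(3)*o = -5/3*(-20964) = 34940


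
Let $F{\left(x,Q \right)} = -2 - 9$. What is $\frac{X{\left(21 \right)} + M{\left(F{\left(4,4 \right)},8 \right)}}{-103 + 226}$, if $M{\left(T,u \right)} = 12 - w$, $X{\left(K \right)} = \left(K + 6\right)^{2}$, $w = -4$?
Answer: $\frac{745}{123} \approx 6.0569$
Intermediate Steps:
$X{\left(K \right)} = \left(6 + K\right)^{2}$
$F{\left(x,Q \right)} = -11$ ($F{\left(x,Q \right)} = -2 - 9 = -11$)
$M{\left(T,u \right)} = 16$ ($M{\left(T,u \right)} = 12 - -4 = 12 + 4 = 16$)
$\frac{X{\left(21 \right)} + M{\left(F{\left(4,4 \right)},8 \right)}}{-103 + 226} = \frac{\left(6 + 21\right)^{2} + 16}{-103 + 226} = \frac{27^{2} + 16}{123} = \left(729 + 16\right) \frac{1}{123} = 745 \cdot \frac{1}{123} = \frac{745}{123}$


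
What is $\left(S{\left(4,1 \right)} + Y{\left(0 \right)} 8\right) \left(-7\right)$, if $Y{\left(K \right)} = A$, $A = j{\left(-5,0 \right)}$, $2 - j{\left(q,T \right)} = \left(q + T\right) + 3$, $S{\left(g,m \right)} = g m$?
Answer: $-252$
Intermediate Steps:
$j{\left(q,T \right)} = -1 - T - q$ ($j{\left(q,T \right)} = 2 - \left(\left(q + T\right) + 3\right) = 2 - \left(\left(T + q\right) + 3\right) = 2 - \left(3 + T + q\right) = -1 - T - q$)
$A = 4$ ($A = -1 - 0 - -5 = -1 + 0 + 5 = 4$)
$Y{\left(K \right)} = 4$
$\left(S{\left(4,1 \right)} + Y{\left(0 \right)} 8\right) \left(-7\right) = \left(4 \cdot 1 + 4 \cdot 8\right) \left(-7\right) = \left(4 + 32\right) \left(-7\right) = 36 \left(-7\right) = -252$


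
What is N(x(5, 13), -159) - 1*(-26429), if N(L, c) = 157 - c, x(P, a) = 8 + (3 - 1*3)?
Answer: 26745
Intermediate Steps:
x(P, a) = 8 (x(P, a) = 8 + (3 - 3) = 8 + 0 = 8)
N(x(5, 13), -159) - 1*(-26429) = (157 - 1*(-159)) - 1*(-26429) = (157 + 159) + 26429 = 316 + 26429 = 26745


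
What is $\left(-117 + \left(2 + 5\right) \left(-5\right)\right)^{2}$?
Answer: $23104$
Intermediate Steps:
$\left(-117 + \left(2 + 5\right) \left(-5\right)\right)^{2} = \left(-117 + 7 \left(-5\right)\right)^{2} = \left(-117 - 35\right)^{2} = \left(-152\right)^{2} = 23104$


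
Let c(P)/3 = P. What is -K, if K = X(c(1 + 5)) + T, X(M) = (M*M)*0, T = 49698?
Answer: -49698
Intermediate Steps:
c(P) = 3*P
X(M) = 0 (X(M) = M**2*0 = 0)
K = 49698 (K = 0 + 49698 = 49698)
-K = -1*49698 = -49698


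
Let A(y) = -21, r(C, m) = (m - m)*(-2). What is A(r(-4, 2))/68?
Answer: -21/68 ≈ -0.30882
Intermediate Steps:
r(C, m) = 0 (r(C, m) = 0*(-2) = 0)
A(r(-4, 2))/68 = -21/68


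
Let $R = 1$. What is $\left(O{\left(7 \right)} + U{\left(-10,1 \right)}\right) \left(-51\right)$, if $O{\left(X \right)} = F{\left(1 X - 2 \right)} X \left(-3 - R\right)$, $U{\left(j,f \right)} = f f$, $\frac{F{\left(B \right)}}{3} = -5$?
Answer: $-21471$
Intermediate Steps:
$F{\left(B \right)} = -15$ ($F{\left(B \right)} = 3 \left(-5\right) = -15$)
$U{\left(j,f \right)} = f^{2}$
$O{\left(X \right)} = 60 X$ ($O{\left(X \right)} = - 15 X \left(-3 - 1\right) = - 15 X \left(-4\right) = 60 X$)
$\left(O{\left(7 \right)} + U{\left(-10,1 \right)}\right) \left(-51\right) = \left(60 \cdot 7 + 1^{2}\right) \left(-51\right) = \left(420 + 1\right) \left(-51\right) = 421 \left(-51\right) = -21471$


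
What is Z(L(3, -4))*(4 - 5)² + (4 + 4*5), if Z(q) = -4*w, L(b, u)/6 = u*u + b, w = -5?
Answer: 44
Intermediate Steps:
L(b, u) = 6*b + 6*u² (L(b, u) = 6*(u*u + b) = 6*(u² + b) = 6*(b + u²) = 6*b + 6*u²)
Z(q) = 20 (Z(q) = -4*(-5) = 20)
Z(L(3, -4))*(4 - 5)² + (4 + 4*5) = 20*(4 - 5)² + (4 + 4*5) = 20*(-1)² + (4 + 20) = 20*1 + 24 = 20 + 24 = 44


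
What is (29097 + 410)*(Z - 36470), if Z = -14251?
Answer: -1496624547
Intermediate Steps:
(29097 + 410)*(Z - 36470) = (29097 + 410)*(-14251 - 36470) = 29507*(-50721) = -1496624547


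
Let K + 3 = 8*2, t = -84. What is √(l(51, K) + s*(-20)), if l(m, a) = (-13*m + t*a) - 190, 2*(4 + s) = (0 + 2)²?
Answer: I*√1905 ≈ 43.646*I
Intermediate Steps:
K = 13 (K = -3 + 8*2 = -3 + 16 = 13)
s = -2 (s = -4 + (0 + 2)²/2 = -4 + (½)*2² = -4 + (½)*4 = -4 + 2 = -2)
l(m, a) = -190 - 84*a - 13*m (l(m, a) = (-13*m - 84*a) - 190 = (-84*a - 13*m) - 190 = -190 - 84*a - 13*m)
√(l(51, K) + s*(-20)) = √((-190 - 84*13 - 13*51) - 2*(-20)) = √((-190 - 1092 - 663) + 40) = √(-1945 + 40) = √(-1905) = I*√1905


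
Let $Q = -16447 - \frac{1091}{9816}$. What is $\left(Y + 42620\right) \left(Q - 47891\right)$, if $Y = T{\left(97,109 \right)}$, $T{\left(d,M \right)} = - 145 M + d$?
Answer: $- \frac{2124510312236}{1227} \approx -1.7315 \cdot 10^{9}$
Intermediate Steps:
$Q = - \frac{161444843}{9816}$ ($Q = -16447 - \frac{1091}{9816} = - \frac{161444843}{9816} \approx -16447.0$)
$T{\left(d,M \right)} = d - 145 M$
$Y = -15708$ ($Y = 97 - 15805 = -15708$)
$\left(Y + 42620\right) \left(Q - 47891\right) = \left(-15708 + 42620\right) \left(- \frac{161444843}{9816} - 47891\right) = 26912 \left(- \frac{631542899}{9816}\right) = - \frac{2124510312236}{1227}$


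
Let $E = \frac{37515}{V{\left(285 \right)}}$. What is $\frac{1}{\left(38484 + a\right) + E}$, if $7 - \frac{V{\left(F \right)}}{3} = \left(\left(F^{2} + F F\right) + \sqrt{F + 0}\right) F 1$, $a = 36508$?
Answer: $\frac{160747397333130867893}{12054768777388817224011601} - \frac{3563925 \sqrt{285}}{12054768777388817224011601} \approx 1.3335 \cdot 10^{-5}$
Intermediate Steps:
$V{\left(F \right)} = 21 - 3 F \left(\sqrt{F} + 2 F^{2}\right)$ ($V{\left(F \right)} = 21 - 3 \left(\left(F^{2} + F F\right) + \sqrt{F + 0}\right) F 1 = 21 - 3 \left(\left(F^{2} + F^{2}\right) + \sqrt{F}\right) F 1 = 21 - 3 \left(2 F^{2} + \sqrt{F}\right) F 1 = 21 - 3 \left(\sqrt{F} + 2 F^{2}\right) F 1 = 21 - 3 F \left(\sqrt{F} + 2 F^{2}\right) 1 = 21 - 3 F \left(\sqrt{F} + 2 F^{2}\right)$)
$E = \frac{37515}{-138894729 - 855 \sqrt{285}}$ ($E = \frac{37515}{21 - 6 \cdot 285^{3} - 3 \cdot 285^{\frac{3}{2}}} = \frac{37515}{21 - 138894750 - 3 \cdot 285 \sqrt{285}} = \frac{37515}{21 - 138894750 - 855 \sqrt{285}} = \frac{37515}{-138894729 - 855 \sqrt{285}} \approx -0.00027007$)
$\frac{1}{\left(38484 + a\right) + E} = \frac{1}{\left(38484 + 36508\right) - \left(\frac{578959528715}{2143527281737924} - \frac{3563925 \sqrt{285}}{2143527281737924}\right)} = \frac{1}{74992 - \left(\frac{578959528715}{2143527281737924} - \frac{3563925 \sqrt{285}}{2143527281737924}\right)} = \frac{1}{\frac{160747397333130867893}{2143527281737924} + \frac{3563925 \sqrt{285}}{2143527281737924}}$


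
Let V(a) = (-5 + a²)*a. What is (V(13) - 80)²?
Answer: 4210704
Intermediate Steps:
V(a) = a*(-5 + a²)
(V(13) - 80)² = (13*(-5 + 13²) - 80)² = (13*(-5 + 169) - 80)² = (13*164 - 80)² = (2132 - 80)² = 2052² = 4210704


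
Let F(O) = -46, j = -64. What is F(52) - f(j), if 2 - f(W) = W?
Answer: -112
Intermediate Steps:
f(W) = 2 - W
F(52) - f(j) = -46 - (2 - 1*(-64)) = -46 - (2 + 64) = -46 - 1*66 = -46 - 66 = -112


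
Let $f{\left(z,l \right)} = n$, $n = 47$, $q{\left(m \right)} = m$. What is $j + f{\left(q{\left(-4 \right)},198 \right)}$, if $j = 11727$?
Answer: $11774$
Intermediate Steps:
$f{\left(z,l \right)} = 47$
$j + f{\left(q{\left(-4 \right)},198 \right)} = 11727 + 47 = 11774$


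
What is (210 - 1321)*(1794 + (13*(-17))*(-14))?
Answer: -5430568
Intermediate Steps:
(210 - 1321)*(1794 + (13*(-17))*(-14)) = -1111*(1794 - 221*(-14)) = -1111*(1794 + 3094) = -1111*4888 = -5430568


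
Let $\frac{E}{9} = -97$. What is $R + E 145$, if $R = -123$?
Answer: $-126708$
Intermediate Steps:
$E = -873$ ($E = 9 \left(-97\right) = -873$)
$R + E 145 = -123 - 126585 = -126708$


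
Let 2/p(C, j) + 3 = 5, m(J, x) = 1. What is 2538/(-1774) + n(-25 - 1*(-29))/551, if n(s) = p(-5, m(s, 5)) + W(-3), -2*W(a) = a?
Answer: -1394003/977474 ≈ -1.4261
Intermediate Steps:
W(a) = -a/2
p(C, j) = 1 (p(C, j) = 2/(-3 + 5) = 2/2 = 2*(1/2) = 1)
n(s) = 5/2 (n(s) = 1 - 1/2*(-3) = 1 + 3/2 = 5/2)
2538/(-1774) + n(-25 - 1*(-29))/551 = 2538/(-1774) + (5/2)/551 = 2538*(-1/1774) + (5/2)*(1/551) = -1269/887 + 5/1102 = -1394003/977474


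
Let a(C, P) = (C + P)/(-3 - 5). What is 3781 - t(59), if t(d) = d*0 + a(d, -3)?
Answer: 3788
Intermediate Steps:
a(C, P) = -C/8 - P/8 (a(C, P) = (C + P)/(-8) = (C + P)*(-1/8) = -C/8 - P/8)
t(d) = 3/8 - d/8 (t(d) = d*0 + (-d/8 - 1/8*(-3)) = 0 + (-d/8 + 3/8) = 0 + (3/8 - d/8) = 3/8 - d/8)
3781 - t(59) = 3781 - (3/8 - 1/8*59) = 3781 - (3/8 - 59/8) = 3781 - 1*(-7) = 3781 + 7 = 3788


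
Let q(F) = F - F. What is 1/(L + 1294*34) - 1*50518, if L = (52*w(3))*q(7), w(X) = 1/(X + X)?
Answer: -2222589927/43996 ≈ -50518.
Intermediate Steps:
w(X) = 1/(2*X)
q(F) = 0
L = 0 (L = (52*((½)/3))*0 = (52*((½)*(⅓)))*0 = (52*(⅙))*0 = (26/3)*0 = 0)
1/(L + 1294*34) - 1*50518 = 1/(0 + 1294*34) - 1*50518 = 1/(0 + 43996) - 50518 = 1/43996 - 50518 = -2222589927/43996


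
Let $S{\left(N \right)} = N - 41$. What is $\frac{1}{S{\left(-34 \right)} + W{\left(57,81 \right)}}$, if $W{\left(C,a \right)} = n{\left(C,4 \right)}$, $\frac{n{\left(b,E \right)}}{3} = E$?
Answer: $- \frac{1}{63} \approx -0.015873$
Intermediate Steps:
$S{\left(N \right)} = -41 + N$
$n{\left(b,E \right)} = 3 E$
$W{\left(C,a \right)} = 12$ ($W{\left(C,a \right)} = 3 \cdot 4 = 12$)
$\frac{1}{S{\left(-34 \right)} + W{\left(57,81 \right)}} = \frac{1}{\left(-41 - 34\right) + 12} = \frac{1}{-75 + 12} = \frac{1}{-63} = - \frac{1}{63}$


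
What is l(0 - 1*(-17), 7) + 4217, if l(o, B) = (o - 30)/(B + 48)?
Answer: 231922/55 ≈ 4216.8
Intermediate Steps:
l(o, B) = (-30 + o)/(48 + B)
l(0 - 1*(-17), 7) + 4217 = (-30 + (0 - 1*(-17)))/(48 + 7) + 4217 = (-30 + (0 + 17))/55 + 4217 = (-30 + 17)/55 + 4217 = (1/55)*(-13) + 4217 = -13/55 + 4217 = 231922/55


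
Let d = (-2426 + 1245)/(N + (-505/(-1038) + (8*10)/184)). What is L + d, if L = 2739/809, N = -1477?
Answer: 119332006263/28509081527 ≈ 4.1858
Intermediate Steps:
L = 2739/809 (L = 2739*(1/809) = 2739/809 ≈ 3.3857)
d = 28195194/35239903 (d = (-2426 + 1245)/(-1477 + (-505/(-1038) + (8*10)/184)) = -1181/(-1477 + (-505*(-1/1038) + 80*(1/184))) = -1181/(-1477 + (505/1038 + 10/23)) = -1181/(-1477 + 21995/23874) = -1181/(-35239903/23874) = -1181*(-23874/35239903) = 28195194/35239903 ≈ 0.80009)
L + d = 2739/809 + 28195194/35239903 = 119332006263/28509081527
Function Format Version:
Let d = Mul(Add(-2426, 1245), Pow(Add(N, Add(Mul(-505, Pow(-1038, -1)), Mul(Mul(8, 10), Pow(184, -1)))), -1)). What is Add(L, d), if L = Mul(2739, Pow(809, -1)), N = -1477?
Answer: Rational(119332006263, 28509081527) ≈ 4.1858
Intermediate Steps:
L = Rational(2739, 809) (L = Mul(2739, Rational(1, 809)) = Rational(2739, 809) ≈ 3.3857)
d = Rational(28195194, 35239903) (d = Mul(Add(-2426, 1245), Pow(Add(-1477, Add(Mul(-505, Pow(-1038, -1)), Mul(Mul(8, 10), Pow(184, -1)))), -1)) = Mul(-1181, Pow(Add(-1477, Add(Mul(-505, Rational(-1, 1038)), Mul(80, Rational(1, 184)))), -1)) = Mul(-1181, Pow(Add(-1477, Add(Rational(505, 1038), Rational(10, 23))), -1)) = Mul(-1181, Pow(Add(-1477, Rational(21995, 23874)), -1)) = Mul(-1181, Pow(Rational(-35239903, 23874), -1)) = Mul(-1181, Rational(-23874, 35239903)) = Rational(28195194, 35239903) ≈ 0.80009)
Add(L, d) = Add(Rational(2739, 809), Rational(28195194, 35239903)) = Rational(119332006263, 28509081527)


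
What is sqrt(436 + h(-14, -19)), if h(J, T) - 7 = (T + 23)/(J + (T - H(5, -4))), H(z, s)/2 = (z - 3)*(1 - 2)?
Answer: 3*sqrt(41383)/29 ≈ 21.044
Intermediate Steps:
H(z, s) = 6 - 2*z (H(z, s) = 2*((z - 3)*(1 - 2)) = 2*((-3 + z)*(-1)) = 2*(3 - z) = 6 - 2*z)
h(J, T) = 7 + (23 + T)/(4 + J + T) (h(J, T) = 7 + (T + 23)/(J + (T - (6 - 2*5))) = 7 + (23 + T)/(J + (T - (6 - 10))) = 7 + (23 + T)/(J + (T - 1*(-4))) = 7 + (23 + T)/(J + (T + 4)) = 7 + (23 + T)/(J + (4 + T)) = 7 + (23 + T)/(4 + J + T))
sqrt(436 + h(-14, -19)) = sqrt(436 + (51 + 7*(-14) + 8*(-19))/(4 - 14 - 19)) = sqrt(436 + (51 - 98 - 152)/(-29)) = sqrt(436 - 1/29*(-199)) = sqrt(436 + 199/29) = sqrt(12843/29) = 3*sqrt(41383)/29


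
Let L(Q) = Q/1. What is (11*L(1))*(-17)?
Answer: -187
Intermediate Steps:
L(Q) = Q (L(Q) = Q*1 = Q)
(11*L(1))*(-17) = (11*1)*(-17) = 11*(-17) = -187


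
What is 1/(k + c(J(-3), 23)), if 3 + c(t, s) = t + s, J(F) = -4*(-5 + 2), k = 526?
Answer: 1/558 ≈ 0.0017921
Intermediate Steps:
J(F) = 12 (J(F) = -4*(-3) = 12)
c(t, s) = -3 + s + t (c(t, s) = -3 + (t + s) = -3 + (s + t) = -3 + s + t)
1/(k + c(J(-3), 23)) = 1/(526 + (-3 + 23 + 12)) = 1/(526 + 32) = 1/558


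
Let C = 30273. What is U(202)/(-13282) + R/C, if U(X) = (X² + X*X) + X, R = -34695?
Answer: -489575520/67014331 ≈ -7.3055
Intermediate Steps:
U(X) = X + 2*X² (U(X) = (X² + X²) + X = 2*X² + X = X + 2*X²)
U(202)/(-13282) + R/C = (202*(1 + 2*202))/(-13282) - 34695/30273 = (202*(1 + 404))*(-1/13282) - 34695*1/30273 = (202*405)*(-1/13282) - 11565/10091 = 81810*(-1/13282) - 11565/10091 = -40905/6641 - 11565/10091 = -489575520/67014331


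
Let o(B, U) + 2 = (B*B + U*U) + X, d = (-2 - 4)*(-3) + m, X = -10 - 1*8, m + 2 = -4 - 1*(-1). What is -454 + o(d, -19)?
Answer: 56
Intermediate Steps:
m = -5 (m = -2 + (-4 - 1*(-1)) = -2 + (-4 + 1) = -2 - 3 = -5)
X = -18 (X = -10 - 8 = -18)
d = 13 (d = (-2 - 4)*(-3) - 5 = -6*(-3) - 5 = 18 - 5 = 13)
o(B, U) = -20 + B² + U² (o(B, U) = -2 + ((B*B + U*U) - 18) = -2 + ((B² + U²) - 18) = -2 + (-18 + B² + U²) = -20 + B² + U²)
-454 + o(d, -19) = -454 + (-20 + 13² + (-19)²) = -454 + (-20 + 169 + 361) = -454 + 510 = 56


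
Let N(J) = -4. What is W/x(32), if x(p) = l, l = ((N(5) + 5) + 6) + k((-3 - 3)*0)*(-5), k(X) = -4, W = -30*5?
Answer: -50/9 ≈ -5.5556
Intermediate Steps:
W = -150
l = 27 (l = ((-4 + 5) + 6) - 4*(-5) = (1 + 6) + 20 = 7 + 20 = 27)
x(p) = 27
W/x(32) = -150/27 = -150*1/27 = -50/9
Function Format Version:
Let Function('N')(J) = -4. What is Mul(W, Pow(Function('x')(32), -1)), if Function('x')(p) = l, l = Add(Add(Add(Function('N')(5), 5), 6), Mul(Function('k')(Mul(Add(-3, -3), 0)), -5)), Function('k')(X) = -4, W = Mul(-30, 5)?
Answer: Rational(-50, 9) ≈ -5.5556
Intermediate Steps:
W = -150
l = 27 (l = Add(Add(Add(-4, 5), 6), Mul(-4, -5)) = Add(Add(1, 6), 20) = Add(7, 20) = 27)
Function('x')(p) = 27
Mul(W, Pow(Function('x')(32), -1)) = Mul(-150, Pow(27, -1)) = Mul(-150, Rational(1, 27)) = Rational(-50, 9)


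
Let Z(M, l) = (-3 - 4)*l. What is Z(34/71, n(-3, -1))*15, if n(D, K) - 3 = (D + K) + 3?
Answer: -210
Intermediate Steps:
n(D, K) = 6 + D + K (n(D, K) = 3 + ((D + K) + 3) = 3 + (3 + D + K) = 6 + D + K)
Z(M, l) = -7*l
Z(34/71, n(-3, -1))*15 = -7*(6 - 3 - 1)*15 = -7*2*15 = -14*15 = -210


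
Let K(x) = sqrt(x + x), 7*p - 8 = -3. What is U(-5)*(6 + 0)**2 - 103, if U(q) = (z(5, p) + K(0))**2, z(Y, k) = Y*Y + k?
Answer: 1161353/49 ≈ 23701.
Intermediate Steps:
p = 5/7 (p = 8/7 + (1/7)*(-3) = 8/7 - 3/7 = 5/7 ≈ 0.71429)
K(x) = sqrt(2)*sqrt(x) (K(x) = sqrt(2*x) = sqrt(2)*sqrt(x))
z(Y, k) = k + Y**2 (z(Y, k) = Y**2 + k = k + Y**2)
U(q) = 32400/49 (U(q) = ((5/7 + 5**2) + sqrt(2)*sqrt(0))**2 = ((5/7 + 25) + sqrt(2)*0)**2 = (180/7 + 0)**2 = (180/7)**2 = 32400/49)
U(-5)*(6 + 0)**2 - 103 = 32400*(6 + 0)**2/49 - 103 = (32400/49)*6**2 - 103 = (32400/49)*36 - 103 = 1166400/49 - 103 = 1161353/49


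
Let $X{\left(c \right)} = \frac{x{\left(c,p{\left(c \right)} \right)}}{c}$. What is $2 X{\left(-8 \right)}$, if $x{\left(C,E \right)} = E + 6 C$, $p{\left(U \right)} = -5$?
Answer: $\frac{53}{4} \approx 13.25$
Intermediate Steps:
$X{\left(c \right)} = \frac{-5 + 6 c}{c}$
$2 X{\left(-8 \right)} = 2 \left(6 - \frac{5}{-8}\right) = 2 \left(6 - - \frac{5}{8}\right) = 2 \left(6 + \frac{5}{8}\right) = 2 \cdot \frac{53}{8} = \frac{53}{4}$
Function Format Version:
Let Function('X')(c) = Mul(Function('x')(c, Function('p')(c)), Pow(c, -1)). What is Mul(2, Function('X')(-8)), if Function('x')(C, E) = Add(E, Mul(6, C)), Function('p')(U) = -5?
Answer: Rational(53, 4) ≈ 13.250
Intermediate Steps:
Function('X')(c) = Mul(Pow(c, -1), Add(-5, Mul(6, c))) (Function('X')(c) = Mul(Add(-5, Mul(6, c)), Pow(c, -1)) = Mul(Pow(c, -1), Add(-5, Mul(6, c))))
Mul(2, Function('X')(-8)) = Mul(2, Add(6, Mul(-5, Pow(-8, -1)))) = Mul(2, Add(6, Mul(-5, Rational(-1, 8)))) = Mul(2, Add(6, Rational(5, 8))) = Mul(2, Rational(53, 8)) = Rational(53, 4)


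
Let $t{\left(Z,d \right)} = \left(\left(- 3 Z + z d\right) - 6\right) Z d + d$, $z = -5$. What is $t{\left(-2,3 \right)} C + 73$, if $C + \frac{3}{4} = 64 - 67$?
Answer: $- \frac{1103}{4} \approx -275.75$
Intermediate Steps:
$t{\left(Z,d \right)} = d + Z d \left(-6 - 5 d - 3 Z\right)$ ($t{\left(Z,d \right)} = \left(\left(- 3 Z - 5 d\right) - 6\right) Z d + d = \left(\left(- 5 d - 3 Z\right) - 6\right) Z d + d = \left(-6 - 5 d - 3 Z\right) Z d + d = Z \left(-6 - 5 d - 3 Z\right) d + d = Z d \left(-6 - 5 d - 3 Z\right) + d = d + Z d \left(-6 - 5 d - 3 Z\right)$)
$C = - \frac{15}{4}$ ($C = - \frac{3}{4} + \left(64 - 67\right) = - \frac{3}{4} - 3 = - \frac{15}{4} \approx -3.75$)
$t{\left(-2,3 \right)} C + 73 = 3 \left(1 - -12 - 3 \left(-2\right)^{2} - \left(-10\right) 3\right) \left(- \frac{15}{4}\right) + 73 = 3 \left(1 + 12 - 12 + 30\right) \left(- \frac{15}{4}\right) + 73 = 3 \cdot 31 \left(- \frac{15}{4}\right) + 73 = 93 \left(- \frac{15}{4}\right) + 73 = - \frac{1395}{4} + 73 = - \frac{1103}{4}$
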